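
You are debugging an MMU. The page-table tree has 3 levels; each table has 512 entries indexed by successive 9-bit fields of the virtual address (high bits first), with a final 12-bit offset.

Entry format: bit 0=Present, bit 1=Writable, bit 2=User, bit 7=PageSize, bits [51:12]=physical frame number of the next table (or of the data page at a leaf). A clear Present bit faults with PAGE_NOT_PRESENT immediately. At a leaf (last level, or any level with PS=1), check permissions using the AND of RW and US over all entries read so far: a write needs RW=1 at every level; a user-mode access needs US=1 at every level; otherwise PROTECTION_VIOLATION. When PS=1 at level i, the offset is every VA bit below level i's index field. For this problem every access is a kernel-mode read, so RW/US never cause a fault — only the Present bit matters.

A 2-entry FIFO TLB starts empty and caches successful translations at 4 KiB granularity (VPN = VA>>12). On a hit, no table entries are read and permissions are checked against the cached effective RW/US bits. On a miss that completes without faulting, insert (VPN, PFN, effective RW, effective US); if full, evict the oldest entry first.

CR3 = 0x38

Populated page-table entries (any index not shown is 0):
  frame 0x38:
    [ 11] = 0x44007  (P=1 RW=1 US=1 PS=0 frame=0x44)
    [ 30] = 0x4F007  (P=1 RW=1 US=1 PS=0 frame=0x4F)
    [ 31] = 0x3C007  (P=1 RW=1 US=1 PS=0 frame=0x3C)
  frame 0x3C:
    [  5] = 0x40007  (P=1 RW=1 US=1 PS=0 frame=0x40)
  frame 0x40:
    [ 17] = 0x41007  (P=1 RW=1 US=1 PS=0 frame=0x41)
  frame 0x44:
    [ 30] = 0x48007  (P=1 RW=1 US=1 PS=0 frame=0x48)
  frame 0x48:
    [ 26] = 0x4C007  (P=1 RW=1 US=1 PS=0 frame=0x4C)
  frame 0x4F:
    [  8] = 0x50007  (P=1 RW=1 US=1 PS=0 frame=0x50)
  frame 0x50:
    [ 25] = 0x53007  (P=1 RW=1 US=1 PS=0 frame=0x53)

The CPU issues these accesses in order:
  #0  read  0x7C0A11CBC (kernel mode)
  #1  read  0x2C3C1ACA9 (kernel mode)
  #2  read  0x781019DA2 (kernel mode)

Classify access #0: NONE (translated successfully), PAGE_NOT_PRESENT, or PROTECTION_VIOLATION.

Walk each access:
#0 VA=0x7C0A11CBC (r,kernel):
  L0: frame=0x38 idx=31 entry=0x3C007 [P=1 RW=1 US=1 PS=0]
  L1: frame=0x3C idx=5 entry=0x40007 [P=1 RW=1 US=1 PS=0]
  L2: frame=0x40 idx=17 entry=0x41007 [P=1 RW=1 US=1 PS=0]
  ✓ 0x41CBC  — 3 lookups
#1 VA=0x2C3C1ACA9 (r,kernel):
  L0: frame=0x38 idx=11 entry=0x44007 [P=1 RW=1 US=1 PS=0]
  L1: frame=0x44 idx=30 entry=0x48007 [P=1 RW=1 US=1 PS=0]
  L2: frame=0x48 idx=26 entry=0x4C007 [P=1 RW=1 US=1 PS=0]
  ✓ 0x4CCA9  — 3 lookups
#2 VA=0x781019DA2 (r,kernel):
  L0: frame=0x38 idx=30 entry=0x4F007 [P=1 RW=1 US=1 PS=0]
  L1: frame=0x4F idx=8 entry=0x50007 [P=1 RW=1 US=1 PS=0]
  L2: frame=0x50 idx=25 entry=0x53007 [P=1 RW=1 US=1 PS=0]
  ✓ 0x53DA2  — 3 lookups

Access #0 fault: NONE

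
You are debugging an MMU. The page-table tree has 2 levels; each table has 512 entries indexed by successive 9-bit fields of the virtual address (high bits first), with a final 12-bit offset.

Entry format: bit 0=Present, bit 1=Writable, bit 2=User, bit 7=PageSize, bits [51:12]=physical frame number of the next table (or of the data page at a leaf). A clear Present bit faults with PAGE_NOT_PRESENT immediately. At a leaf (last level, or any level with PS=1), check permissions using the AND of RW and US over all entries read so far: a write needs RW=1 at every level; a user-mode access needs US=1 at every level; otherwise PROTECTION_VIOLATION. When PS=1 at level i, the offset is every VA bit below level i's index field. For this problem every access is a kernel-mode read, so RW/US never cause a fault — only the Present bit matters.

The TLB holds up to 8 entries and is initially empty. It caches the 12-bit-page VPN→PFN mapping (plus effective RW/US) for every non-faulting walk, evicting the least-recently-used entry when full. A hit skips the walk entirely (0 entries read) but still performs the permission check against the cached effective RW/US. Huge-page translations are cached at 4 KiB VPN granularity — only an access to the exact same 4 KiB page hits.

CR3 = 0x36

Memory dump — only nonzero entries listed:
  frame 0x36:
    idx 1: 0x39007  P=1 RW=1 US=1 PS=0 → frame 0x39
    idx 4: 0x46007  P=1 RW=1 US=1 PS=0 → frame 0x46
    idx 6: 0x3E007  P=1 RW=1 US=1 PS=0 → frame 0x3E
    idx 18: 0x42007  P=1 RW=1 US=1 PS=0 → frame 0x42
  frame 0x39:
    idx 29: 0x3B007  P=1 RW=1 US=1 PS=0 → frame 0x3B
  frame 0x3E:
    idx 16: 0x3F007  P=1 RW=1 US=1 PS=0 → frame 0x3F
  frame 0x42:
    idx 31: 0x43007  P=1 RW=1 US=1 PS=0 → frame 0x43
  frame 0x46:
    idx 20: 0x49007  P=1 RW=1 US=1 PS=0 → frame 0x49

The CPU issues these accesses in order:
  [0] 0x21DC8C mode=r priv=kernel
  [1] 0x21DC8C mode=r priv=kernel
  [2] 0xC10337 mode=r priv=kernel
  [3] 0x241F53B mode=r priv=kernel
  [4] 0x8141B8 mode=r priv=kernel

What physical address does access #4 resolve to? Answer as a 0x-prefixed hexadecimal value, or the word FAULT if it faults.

Per-access translation:
#0 VA=0x21DC8C (r,kernel):
  [0] read 0x36 idx=1: raw=0x39007 flags P=1 W=1 U=1 S=0
  [1] read 0x39 idx=29: raw=0x3B007 flags P=1 W=1 U=1 S=0
  ✓ 0x3BC8C  — 2 lookups
#1 VA=0x21DC8C (r,kernel):
  TLB hit vpn=0x21D → PA=0x3BC8C
#2 VA=0xC10337 (r,kernel):
  [0] read 0x36 idx=6: raw=0x3E007 flags P=1 W=1 U=1 S=0
  [1] read 0x3E idx=16: raw=0x3F007 flags P=1 W=1 U=1 S=0
  ✓ 0x3F337  — 2 lookups
#3 VA=0x241F53B (r,kernel):
  [0] read 0x36 idx=18: raw=0x42007 flags P=1 W=1 U=1 S=0
  [1] read 0x42 idx=31: raw=0x43007 flags P=1 W=1 U=1 S=0
  ✓ 0x4353B  — 2 lookups
#4 VA=0x8141B8 (r,kernel):
  [0] read 0x36 idx=4: raw=0x46007 flags P=1 W=1 U=1 S=0
  [1] read 0x46 idx=20: raw=0x49007 flags P=1 W=1 U=1 S=0
  ✓ 0x491B8  — 2 lookups

Access #4 PA: 0x491B8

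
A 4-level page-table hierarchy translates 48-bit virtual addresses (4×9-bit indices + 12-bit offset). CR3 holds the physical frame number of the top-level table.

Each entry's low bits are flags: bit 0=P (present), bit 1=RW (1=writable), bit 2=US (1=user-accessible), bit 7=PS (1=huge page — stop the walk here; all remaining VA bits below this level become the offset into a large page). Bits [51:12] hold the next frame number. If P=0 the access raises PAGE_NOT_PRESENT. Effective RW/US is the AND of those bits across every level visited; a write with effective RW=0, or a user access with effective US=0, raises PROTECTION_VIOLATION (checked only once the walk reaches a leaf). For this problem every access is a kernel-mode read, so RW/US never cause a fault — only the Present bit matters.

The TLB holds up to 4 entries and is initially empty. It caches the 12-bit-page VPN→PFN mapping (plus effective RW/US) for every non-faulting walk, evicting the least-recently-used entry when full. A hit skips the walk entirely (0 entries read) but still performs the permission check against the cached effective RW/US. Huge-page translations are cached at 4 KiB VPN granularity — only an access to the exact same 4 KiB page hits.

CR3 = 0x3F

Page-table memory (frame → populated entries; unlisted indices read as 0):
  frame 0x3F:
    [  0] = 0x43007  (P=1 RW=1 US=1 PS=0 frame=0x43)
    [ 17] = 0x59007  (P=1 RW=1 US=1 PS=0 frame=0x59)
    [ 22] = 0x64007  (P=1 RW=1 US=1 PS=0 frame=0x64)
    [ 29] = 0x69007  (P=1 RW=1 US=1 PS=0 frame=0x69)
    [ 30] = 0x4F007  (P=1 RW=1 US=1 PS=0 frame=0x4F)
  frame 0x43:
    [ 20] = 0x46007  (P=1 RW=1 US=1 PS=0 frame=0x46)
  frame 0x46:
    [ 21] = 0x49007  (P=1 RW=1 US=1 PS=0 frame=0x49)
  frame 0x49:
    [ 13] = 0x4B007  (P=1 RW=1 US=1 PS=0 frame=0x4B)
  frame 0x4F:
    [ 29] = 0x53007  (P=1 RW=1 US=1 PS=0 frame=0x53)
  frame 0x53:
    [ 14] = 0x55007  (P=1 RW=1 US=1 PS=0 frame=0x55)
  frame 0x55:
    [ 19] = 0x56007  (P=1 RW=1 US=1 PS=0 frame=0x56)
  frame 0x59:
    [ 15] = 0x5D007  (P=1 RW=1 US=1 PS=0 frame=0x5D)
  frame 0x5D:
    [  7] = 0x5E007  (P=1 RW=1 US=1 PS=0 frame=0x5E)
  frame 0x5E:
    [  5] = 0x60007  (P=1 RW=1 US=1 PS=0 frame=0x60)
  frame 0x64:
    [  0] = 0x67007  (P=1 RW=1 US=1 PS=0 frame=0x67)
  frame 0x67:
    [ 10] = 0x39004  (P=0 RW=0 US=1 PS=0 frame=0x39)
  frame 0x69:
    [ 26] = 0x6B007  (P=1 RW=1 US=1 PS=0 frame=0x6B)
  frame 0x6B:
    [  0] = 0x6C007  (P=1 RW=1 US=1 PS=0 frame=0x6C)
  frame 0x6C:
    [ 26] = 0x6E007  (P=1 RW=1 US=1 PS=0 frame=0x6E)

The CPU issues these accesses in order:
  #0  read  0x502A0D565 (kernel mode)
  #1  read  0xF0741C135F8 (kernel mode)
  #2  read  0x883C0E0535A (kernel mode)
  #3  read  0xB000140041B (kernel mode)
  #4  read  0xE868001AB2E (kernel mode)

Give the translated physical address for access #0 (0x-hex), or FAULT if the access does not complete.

Walk each access:
#0 VA=0x502A0D565 (r,kernel):
  [0] read 0x3F idx=0: raw=0x43007 flags P=1 W=1 U=1 S=0
  [1] read 0x43 idx=20: raw=0x46007 flags P=1 W=1 U=1 S=0
  [2] read 0x46 idx=21: raw=0x49007 flags P=1 W=1 U=1 S=0
  [3] read 0x49 idx=13: raw=0x4B007 flags P=1 W=1 U=1 S=0
  ⇒ phys 0x4B565  [4 reads]
#1 VA=0xF0741C135F8 (r,kernel):
  [0] read 0x3F idx=30: raw=0x4F007 flags P=1 W=1 U=1 S=0
  [1] read 0x4F idx=29: raw=0x53007 flags P=1 W=1 U=1 S=0
  [2] read 0x53 idx=14: raw=0x55007 flags P=1 W=1 U=1 S=0
  [3] read 0x55 idx=19: raw=0x56007 flags P=1 W=1 U=1 S=0
  ⇒ phys 0x565F8  [4 reads]
#2 VA=0x883C0E0535A (r,kernel):
  [0] read 0x3F idx=17: raw=0x59007 flags P=1 W=1 U=1 S=0
  [1] read 0x59 idx=15: raw=0x5D007 flags P=1 W=1 U=1 S=0
  [2] read 0x5D idx=7: raw=0x5E007 flags P=1 W=1 U=1 S=0
  [3] read 0x5E idx=5: raw=0x60007 flags P=1 W=1 U=1 S=0
  ⇒ phys 0x6035A  [4 reads]
#3 VA=0xB000140041B (r,kernel):
  [0] read 0x3F idx=22: raw=0x64007 flags P=1 W=1 U=1 S=0
  [1] read 0x64 idx=0: raw=0x67007 flags P=1 W=1 U=1 S=0
  [2] read 0x67 idx=10: raw=0x39004 flags P=0 W=0 U=1 S=0
  ⇒ fault: PAGE_NOT_PRESENT  — 3 lookups
#4 VA=0xE868001AB2E (r,kernel):
  [0] read 0x3F idx=29: raw=0x69007 flags P=1 W=1 U=1 S=0
  [1] read 0x69 idx=26: raw=0x6B007 flags P=1 W=1 U=1 S=0
  [2] read 0x6B idx=0: raw=0x6C007 flags P=1 W=1 U=1 S=0
  [3] read 0x6C idx=26: raw=0x6E007 flags P=1 W=1 U=1 S=0
  ⇒ phys 0x6EB2E  [4 reads]

Access #0 PA: 0x4B565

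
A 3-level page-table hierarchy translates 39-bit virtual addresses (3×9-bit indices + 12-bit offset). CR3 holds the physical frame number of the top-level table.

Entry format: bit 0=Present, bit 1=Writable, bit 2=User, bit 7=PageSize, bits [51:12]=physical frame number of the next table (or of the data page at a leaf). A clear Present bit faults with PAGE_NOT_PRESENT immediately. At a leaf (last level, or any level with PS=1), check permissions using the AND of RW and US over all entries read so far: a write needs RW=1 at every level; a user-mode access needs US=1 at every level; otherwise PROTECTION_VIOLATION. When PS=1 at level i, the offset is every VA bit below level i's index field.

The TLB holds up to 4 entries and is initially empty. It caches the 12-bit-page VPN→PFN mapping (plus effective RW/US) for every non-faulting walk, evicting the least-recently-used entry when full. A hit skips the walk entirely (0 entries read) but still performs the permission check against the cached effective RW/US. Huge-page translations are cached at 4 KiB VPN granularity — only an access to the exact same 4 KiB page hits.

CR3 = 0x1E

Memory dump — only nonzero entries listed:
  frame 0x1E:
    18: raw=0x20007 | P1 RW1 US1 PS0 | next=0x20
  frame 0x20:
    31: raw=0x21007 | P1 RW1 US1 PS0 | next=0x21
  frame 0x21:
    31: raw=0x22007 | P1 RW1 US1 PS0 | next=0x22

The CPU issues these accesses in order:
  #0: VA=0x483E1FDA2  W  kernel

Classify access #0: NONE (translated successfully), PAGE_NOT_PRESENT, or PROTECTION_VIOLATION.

Per-access translation:
#0 VA=0x483E1FDA2 (w,kernel):
  [0] read 0x1E idx=18: raw=0x20007 flags P=1 W=1 U=1 S=0
  [1] read 0x20 idx=31: raw=0x21007 flags P=1 W=1 U=1 S=0
  [2] read 0x21 idx=31: raw=0x22007 flags P=1 W=1 U=1 S=0
  → PA=0x22DA2  (3 entries read)

Access #0 fault: NONE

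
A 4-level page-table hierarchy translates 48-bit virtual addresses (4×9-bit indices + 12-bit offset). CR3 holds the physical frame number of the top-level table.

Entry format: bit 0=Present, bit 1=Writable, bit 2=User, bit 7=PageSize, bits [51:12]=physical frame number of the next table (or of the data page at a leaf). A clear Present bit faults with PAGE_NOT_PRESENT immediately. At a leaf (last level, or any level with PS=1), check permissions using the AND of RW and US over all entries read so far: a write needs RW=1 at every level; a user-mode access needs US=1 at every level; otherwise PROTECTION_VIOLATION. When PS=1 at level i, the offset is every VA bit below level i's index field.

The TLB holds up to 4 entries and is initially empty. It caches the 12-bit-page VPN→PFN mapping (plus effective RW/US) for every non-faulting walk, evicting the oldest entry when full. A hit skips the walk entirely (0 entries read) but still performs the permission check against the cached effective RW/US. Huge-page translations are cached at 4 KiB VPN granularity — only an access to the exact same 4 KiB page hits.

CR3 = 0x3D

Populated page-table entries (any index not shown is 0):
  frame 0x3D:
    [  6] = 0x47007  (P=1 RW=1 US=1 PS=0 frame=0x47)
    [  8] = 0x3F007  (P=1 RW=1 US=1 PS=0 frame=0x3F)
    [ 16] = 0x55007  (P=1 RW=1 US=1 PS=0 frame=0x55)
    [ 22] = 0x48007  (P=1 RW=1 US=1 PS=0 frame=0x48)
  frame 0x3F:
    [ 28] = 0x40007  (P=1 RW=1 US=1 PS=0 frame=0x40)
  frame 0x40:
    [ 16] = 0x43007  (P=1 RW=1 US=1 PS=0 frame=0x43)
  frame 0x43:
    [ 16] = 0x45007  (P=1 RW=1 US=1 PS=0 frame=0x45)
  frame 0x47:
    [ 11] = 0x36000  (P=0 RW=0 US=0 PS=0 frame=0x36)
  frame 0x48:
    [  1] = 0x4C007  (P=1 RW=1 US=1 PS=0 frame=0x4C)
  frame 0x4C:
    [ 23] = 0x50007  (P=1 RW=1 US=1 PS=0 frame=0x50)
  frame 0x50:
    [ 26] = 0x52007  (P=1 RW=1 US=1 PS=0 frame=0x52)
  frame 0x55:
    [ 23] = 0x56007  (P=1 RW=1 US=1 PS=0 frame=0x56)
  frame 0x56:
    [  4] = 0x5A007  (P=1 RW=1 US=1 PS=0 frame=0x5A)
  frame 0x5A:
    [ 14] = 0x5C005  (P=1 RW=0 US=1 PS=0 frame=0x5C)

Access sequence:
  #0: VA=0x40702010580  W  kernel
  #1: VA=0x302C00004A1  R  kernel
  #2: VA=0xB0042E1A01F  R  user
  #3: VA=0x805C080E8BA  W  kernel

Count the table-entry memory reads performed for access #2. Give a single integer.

Walk each access:
#0 VA=0x40702010580 (w,kernel):
  [0] read 0x3D idx=8: raw=0x3F007 flags P=1 W=1 U=1 S=0
  [1] read 0x3F idx=28: raw=0x40007 flags P=1 W=1 U=1 S=0
  [2] read 0x40 idx=16: raw=0x43007 flags P=1 W=1 U=1 S=0
  [3] read 0x43 idx=16: raw=0x45007 flags P=1 W=1 U=1 S=0
  ⇒ phys 0x45580  [4 reads]
#1 VA=0x302C00004A1 (r,kernel):
  [0] read 0x3D idx=6: raw=0x47007 flags P=1 W=1 U=1 S=0
  [1] read 0x47 idx=11: raw=0x36000 flags P=0 W=0 U=0 S=0
  ⇒ fault: PAGE_NOT_PRESENT  — 2 lookups
#2 VA=0xB0042E1A01F (r,user):
  [0] read 0x3D idx=22: raw=0x48007 flags P=1 W=1 U=1 S=0
  [1] read 0x48 idx=1: raw=0x4C007 flags P=1 W=1 U=1 S=0
  [2] read 0x4C idx=23: raw=0x50007 flags P=1 W=1 U=1 S=0
  [3] read 0x50 idx=26: raw=0x52007 flags P=1 W=1 U=1 S=0
  ⇒ phys 0x5201F  [4 reads]
#3 VA=0x805C080E8BA (w,kernel):
  [0] read 0x3D idx=16: raw=0x55007 flags P=1 W=1 U=1 S=0
  [1] read 0x55 idx=23: raw=0x56007 flags P=1 W=1 U=1 S=0
  [2] read 0x56 idx=4: raw=0x5A007 flags P=1 W=1 U=1 S=0
  [3] read 0x5A idx=14: raw=0x5C005 flags P=1 W=0 U=1 S=0
  ⇒ fault: PROTECTION_VIOLATION  — 4 lookups

Entries read for #2: 4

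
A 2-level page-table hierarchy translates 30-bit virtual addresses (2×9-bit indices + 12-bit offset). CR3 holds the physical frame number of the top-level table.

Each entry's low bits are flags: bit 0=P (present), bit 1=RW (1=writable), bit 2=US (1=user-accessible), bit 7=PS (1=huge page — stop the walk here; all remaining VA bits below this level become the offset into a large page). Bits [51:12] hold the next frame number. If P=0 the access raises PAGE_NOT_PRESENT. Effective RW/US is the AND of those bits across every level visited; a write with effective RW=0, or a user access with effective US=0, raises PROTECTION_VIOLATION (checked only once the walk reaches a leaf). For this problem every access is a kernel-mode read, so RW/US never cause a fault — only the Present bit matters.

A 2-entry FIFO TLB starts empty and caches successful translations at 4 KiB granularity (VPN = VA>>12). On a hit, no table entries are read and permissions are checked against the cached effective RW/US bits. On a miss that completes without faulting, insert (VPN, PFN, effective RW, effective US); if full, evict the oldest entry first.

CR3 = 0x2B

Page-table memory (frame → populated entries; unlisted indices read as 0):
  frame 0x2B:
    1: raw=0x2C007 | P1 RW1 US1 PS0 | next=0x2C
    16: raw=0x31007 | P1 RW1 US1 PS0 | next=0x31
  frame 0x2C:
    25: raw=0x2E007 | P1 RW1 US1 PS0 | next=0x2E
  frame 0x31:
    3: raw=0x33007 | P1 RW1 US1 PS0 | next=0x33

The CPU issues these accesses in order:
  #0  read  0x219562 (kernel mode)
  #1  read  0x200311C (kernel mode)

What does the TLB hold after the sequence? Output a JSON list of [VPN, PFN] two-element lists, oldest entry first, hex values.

Trace:
#0 VA=0x219562 (r,kernel):
  lvl0: tbl 0x2B, slot 1 ⇒ 0x2C007 (P1/RW1/US1/PS0)
  lvl1: tbl 0x2C, slot 25 ⇒ 0x2E007 (P1/RW1/US1/PS0)
  ⇒ phys 0x2E562  [2 reads]
#1 VA=0x200311C (r,kernel):
  lvl0: tbl 0x2B, slot 16 ⇒ 0x31007 (P1/RW1/US1/PS0)
  lvl1: tbl 0x31, slot 3 ⇒ 0x33007 (P1/RW1/US1/PS0)
  ⇒ phys 0x3311C  [2 reads]

TLB: [["0x219", "0x2E"], ["0x2003", "0x33"]]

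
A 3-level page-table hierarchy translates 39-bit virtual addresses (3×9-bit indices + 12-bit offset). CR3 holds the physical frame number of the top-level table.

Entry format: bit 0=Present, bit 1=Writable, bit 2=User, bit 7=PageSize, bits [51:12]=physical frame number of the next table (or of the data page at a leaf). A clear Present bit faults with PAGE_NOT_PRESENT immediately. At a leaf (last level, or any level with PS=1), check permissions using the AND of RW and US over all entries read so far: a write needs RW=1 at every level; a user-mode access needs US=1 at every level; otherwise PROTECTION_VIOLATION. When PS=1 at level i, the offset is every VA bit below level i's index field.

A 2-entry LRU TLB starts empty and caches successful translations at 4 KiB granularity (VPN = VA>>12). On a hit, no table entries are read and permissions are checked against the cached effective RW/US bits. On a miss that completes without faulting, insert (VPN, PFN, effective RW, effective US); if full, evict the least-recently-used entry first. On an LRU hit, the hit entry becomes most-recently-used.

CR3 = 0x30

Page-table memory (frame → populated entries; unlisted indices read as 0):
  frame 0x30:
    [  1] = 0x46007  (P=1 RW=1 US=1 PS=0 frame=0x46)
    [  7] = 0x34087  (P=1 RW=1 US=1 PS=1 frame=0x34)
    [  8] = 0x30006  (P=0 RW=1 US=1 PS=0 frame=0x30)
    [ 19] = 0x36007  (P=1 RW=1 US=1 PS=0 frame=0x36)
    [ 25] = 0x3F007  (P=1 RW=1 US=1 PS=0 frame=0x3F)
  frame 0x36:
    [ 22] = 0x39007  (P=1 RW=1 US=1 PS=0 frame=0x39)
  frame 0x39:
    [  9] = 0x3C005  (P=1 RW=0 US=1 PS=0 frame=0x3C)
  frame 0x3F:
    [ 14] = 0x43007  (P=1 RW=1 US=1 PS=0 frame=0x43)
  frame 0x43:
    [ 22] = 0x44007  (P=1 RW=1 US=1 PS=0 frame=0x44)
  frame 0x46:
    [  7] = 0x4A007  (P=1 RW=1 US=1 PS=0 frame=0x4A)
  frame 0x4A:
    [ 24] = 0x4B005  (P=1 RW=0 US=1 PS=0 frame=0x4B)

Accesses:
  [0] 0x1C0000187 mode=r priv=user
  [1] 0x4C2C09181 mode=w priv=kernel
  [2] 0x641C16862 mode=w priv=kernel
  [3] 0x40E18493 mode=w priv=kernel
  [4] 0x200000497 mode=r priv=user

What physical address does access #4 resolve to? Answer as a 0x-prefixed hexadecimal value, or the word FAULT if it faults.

Walk each access:
#0 VA=0x1C0000187 (r,user):
  lvl0: tbl 0x30, slot 7 ⇒ 0x34087 (P1/RW1/US1/PS1)
  → PA=0x34187 (huge @L0)  (1 entries read)
#1 VA=0x4C2C09181 (w,kernel):
  lvl0: tbl 0x30, slot 19 ⇒ 0x36007 (P1/RW1/US1/PS0)
  lvl1: tbl 0x36, slot 22 ⇒ 0x39007 (P1/RW1/US1/PS0)
  lvl2: tbl 0x39, slot 9 ⇒ 0x3C005 (P1/RW0/US1/PS0)
  ✗ PROTECTION_VIOLATION  [3 reads]
#2 VA=0x641C16862 (w,kernel):
  lvl0: tbl 0x30, slot 25 ⇒ 0x3F007 (P1/RW1/US1/PS0)
  lvl1: tbl 0x3F, slot 14 ⇒ 0x43007 (P1/RW1/US1/PS0)
  lvl2: tbl 0x43, slot 22 ⇒ 0x44007 (P1/RW1/US1/PS0)
  → PA=0x44862  (3 entries read)
#3 VA=0x40E18493 (w,kernel):
  lvl0: tbl 0x30, slot 1 ⇒ 0x46007 (P1/RW1/US1/PS0)
  lvl1: tbl 0x46, slot 7 ⇒ 0x4A007 (P1/RW1/US1/PS0)
  lvl2: tbl 0x4A, slot 24 ⇒ 0x4B005 (P1/RW0/US1/PS0)
  ✗ PROTECTION_VIOLATION  [3 reads]
#4 VA=0x200000497 (r,user):
  lvl0: tbl 0x30, slot 8 ⇒ 0x30006 (P0/RW1/US1/PS0)
  ✗ PAGE_NOT_PRESENT  [1 reads]

Access #4 PA: FAULT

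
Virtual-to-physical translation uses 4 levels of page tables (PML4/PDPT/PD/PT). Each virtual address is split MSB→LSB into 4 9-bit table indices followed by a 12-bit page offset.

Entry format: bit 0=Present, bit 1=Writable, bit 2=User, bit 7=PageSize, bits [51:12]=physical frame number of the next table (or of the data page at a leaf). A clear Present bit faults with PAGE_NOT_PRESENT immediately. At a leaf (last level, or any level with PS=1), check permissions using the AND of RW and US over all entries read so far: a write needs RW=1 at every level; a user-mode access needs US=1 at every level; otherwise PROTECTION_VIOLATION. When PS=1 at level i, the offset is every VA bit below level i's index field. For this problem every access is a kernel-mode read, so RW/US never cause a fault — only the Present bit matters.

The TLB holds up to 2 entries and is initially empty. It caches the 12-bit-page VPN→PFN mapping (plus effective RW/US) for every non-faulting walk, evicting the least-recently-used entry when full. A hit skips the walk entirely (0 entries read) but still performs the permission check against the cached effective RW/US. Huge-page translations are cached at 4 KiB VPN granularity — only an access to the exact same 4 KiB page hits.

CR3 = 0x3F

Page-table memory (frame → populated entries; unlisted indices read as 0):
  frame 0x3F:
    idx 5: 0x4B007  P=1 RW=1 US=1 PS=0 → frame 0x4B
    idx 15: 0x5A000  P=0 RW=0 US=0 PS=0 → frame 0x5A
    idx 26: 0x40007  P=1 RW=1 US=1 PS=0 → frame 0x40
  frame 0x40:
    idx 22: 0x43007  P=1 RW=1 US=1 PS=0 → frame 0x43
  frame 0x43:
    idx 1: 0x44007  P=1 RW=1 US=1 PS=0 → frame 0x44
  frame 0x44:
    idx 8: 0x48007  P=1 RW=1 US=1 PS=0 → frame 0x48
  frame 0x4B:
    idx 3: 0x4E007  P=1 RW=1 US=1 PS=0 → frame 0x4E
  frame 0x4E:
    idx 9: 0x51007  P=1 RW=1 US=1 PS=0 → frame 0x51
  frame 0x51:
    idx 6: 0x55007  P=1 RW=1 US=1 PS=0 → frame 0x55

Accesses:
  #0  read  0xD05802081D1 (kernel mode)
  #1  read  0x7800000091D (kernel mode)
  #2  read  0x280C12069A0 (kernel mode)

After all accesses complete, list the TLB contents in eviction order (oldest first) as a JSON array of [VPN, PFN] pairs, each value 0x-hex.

Walk each access:
#0 VA=0xD05802081D1 (r,kernel):
  L0: frame=0x3F idx=26 entry=0x40007 [P=1 RW=1 US=1 PS=0]
  L1: frame=0x40 idx=22 entry=0x43007 [P=1 RW=1 US=1 PS=0]
  L2: frame=0x43 idx=1 entry=0x44007 [P=1 RW=1 US=1 PS=0]
  L3: frame=0x44 idx=8 entry=0x48007 [P=1 RW=1 US=1 PS=0]
  → PA=0x481D1  (4 entries read)
#1 VA=0x7800000091D (r,kernel):
  L0: frame=0x3F idx=15 entry=0x5A000 [P=0 RW=0 US=0 PS=0]
  ✗ PAGE_NOT_PRESENT  [1 reads]
#2 VA=0x280C12069A0 (r,kernel):
  L0: frame=0x3F idx=5 entry=0x4B007 [P=1 RW=1 US=1 PS=0]
  L1: frame=0x4B idx=3 entry=0x4E007 [P=1 RW=1 US=1 PS=0]
  L2: frame=0x4E idx=9 entry=0x51007 [P=1 RW=1 US=1 PS=0]
  L3: frame=0x51 idx=6 entry=0x55007 [P=1 RW=1 US=1 PS=0]
  → PA=0x559A0  (4 entries read)

TLB: [["0xD0580208", "0x48"], ["0x280C1206", "0x55"]]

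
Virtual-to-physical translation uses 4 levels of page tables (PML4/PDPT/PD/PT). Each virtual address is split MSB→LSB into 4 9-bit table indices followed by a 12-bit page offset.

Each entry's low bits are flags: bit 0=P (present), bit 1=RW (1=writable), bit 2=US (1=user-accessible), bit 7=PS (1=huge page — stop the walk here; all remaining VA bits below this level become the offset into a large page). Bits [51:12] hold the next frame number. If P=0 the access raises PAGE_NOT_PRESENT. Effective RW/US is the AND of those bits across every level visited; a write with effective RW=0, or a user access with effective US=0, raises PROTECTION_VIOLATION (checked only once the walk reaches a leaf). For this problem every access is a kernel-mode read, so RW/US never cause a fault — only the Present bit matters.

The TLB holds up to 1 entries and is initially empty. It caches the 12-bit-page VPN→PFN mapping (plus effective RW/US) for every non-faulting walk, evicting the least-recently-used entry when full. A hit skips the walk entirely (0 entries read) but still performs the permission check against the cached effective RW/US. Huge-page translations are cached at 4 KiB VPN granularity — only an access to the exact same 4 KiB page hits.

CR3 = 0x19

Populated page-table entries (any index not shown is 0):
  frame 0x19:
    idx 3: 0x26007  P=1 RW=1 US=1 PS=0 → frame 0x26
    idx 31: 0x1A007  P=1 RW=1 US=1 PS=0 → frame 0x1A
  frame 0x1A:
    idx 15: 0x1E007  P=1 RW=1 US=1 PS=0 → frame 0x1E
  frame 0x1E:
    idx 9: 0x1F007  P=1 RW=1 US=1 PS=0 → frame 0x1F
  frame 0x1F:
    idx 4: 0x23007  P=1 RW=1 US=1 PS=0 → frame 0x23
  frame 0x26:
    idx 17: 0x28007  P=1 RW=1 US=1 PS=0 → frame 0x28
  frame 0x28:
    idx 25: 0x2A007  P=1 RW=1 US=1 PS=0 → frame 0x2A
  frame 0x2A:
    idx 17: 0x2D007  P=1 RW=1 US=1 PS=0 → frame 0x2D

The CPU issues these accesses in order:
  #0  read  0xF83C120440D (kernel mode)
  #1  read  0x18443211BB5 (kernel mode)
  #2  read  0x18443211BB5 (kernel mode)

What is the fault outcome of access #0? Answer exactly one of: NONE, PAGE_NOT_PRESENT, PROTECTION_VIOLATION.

Walk each access:
#0 VA=0xF83C120440D (r,kernel):
  [0] read 0x19 idx=31: raw=0x1A007 flags P=1 W=1 U=1 S=0
  [1] read 0x1A idx=15: raw=0x1E007 flags P=1 W=1 U=1 S=0
  [2] read 0x1E idx=9: raw=0x1F007 flags P=1 W=1 U=1 S=0
  [3] read 0x1F idx=4: raw=0x23007 flags P=1 W=1 U=1 S=0
  ⇒ phys 0x2340D  [4 reads]
#1 VA=0x18443211BB5 (r,kernel):
  [0] read 0x19 idx=3: raw=0x26007 flags P=1 W=1 U=1 S=0
  [1] read 0x26 idx=17: raw=0x28007 flags P=1 W=1 U=1 S=0
  [2] read 0x28 idx=25: raw=0x2A007 flags P=1 W=1 U=1 S=0
  [3] read 0x2A idx=17: raw=0x2D007 flags P=1 W=1 U=1 S=0
  ⇒ phys 0x2DBB5  [4 reads]
#2 VA=0x18443211BB5 (r,kernel):
  TLB hit vpn=0x18443211 → PA=0x2DBB5

Access #0 fault: NONE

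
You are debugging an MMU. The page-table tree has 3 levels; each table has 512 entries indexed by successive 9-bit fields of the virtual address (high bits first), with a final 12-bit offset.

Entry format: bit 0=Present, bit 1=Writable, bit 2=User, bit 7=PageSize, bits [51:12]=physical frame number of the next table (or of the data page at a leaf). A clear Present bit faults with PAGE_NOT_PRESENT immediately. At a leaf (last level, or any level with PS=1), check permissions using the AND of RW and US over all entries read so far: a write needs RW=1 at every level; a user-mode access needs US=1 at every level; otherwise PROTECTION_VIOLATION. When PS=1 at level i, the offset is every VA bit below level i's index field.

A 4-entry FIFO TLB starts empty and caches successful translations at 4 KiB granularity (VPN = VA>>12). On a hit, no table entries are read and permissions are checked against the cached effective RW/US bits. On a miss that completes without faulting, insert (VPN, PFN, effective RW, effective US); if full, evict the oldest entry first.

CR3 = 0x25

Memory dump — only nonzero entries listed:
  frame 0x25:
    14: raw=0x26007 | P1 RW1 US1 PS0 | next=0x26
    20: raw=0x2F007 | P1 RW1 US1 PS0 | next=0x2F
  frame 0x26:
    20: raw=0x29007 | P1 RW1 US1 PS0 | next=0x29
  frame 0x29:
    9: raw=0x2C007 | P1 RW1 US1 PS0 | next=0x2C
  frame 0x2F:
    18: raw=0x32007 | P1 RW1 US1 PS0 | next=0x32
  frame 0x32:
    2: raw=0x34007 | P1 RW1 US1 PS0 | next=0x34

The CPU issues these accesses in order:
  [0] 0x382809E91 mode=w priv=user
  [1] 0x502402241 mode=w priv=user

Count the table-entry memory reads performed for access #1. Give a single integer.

Per-access translation:
#0 VA=0x382809E91 (w,user):
  L0 @0x25[14] → 0x26007  P=1,RW=1,US=1,PS=0
  L1 @0x26[20] → 0x29007  P=1,RW=1,US=1,PS=0
  L2 @0x29[9] → 0x2C007  P=1,RW=1,US=1,PS=0
  ✓ 0x2CE91  — 3 lookups
#1 VA=0x502402241 (w,user):
  L0 @0x25[20] → 0x2F007  P=1,RW=1,US=1,PS=0
  L1 @0x2F[18] → 0x32007  P=1,RW=1,US=1,PS=0
  L2 @0x32[2] → 0x34007  P=1,RW=1,US=1,PS=0
  ✓ 0x34241  — 3 lookups

Entries read for #1: 3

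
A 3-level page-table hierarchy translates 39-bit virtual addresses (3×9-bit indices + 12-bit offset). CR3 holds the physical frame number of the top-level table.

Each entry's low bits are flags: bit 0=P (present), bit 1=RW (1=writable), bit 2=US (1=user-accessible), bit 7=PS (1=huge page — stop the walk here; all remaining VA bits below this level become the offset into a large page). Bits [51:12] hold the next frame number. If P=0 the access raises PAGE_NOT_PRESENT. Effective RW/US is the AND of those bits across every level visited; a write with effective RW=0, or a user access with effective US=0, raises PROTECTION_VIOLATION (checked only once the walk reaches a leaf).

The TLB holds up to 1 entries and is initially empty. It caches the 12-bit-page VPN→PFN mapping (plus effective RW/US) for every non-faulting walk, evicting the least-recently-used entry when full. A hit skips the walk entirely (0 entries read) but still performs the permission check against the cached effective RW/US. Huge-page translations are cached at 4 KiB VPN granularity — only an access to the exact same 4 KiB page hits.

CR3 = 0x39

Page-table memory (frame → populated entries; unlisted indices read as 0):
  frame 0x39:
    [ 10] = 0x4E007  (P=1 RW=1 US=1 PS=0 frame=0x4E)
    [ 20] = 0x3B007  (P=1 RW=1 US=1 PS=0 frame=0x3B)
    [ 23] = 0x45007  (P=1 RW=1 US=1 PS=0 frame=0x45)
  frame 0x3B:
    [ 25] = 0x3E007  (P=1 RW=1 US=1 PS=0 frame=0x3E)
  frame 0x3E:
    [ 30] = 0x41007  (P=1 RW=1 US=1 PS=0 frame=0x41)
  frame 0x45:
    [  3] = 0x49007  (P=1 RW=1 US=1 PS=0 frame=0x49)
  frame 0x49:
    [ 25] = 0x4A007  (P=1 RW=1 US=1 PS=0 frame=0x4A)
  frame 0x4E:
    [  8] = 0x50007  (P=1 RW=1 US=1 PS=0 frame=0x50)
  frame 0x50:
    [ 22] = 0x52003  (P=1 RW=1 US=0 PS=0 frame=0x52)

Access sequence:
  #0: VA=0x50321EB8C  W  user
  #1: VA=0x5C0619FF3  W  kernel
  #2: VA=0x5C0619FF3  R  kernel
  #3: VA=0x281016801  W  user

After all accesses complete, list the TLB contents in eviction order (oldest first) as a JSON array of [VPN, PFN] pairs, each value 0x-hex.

Walk each access:
#0 VA=0x50321EB8C (w,user):
  L0 @0x39[20] → 0x3B007  P=1,RW=1,US=1,PS=0
  L1 @0x3B[25] → 0x3E007  P=1,RW=1,US=1,PS=0
  L2 @0x3E[30] → 0x41007  P=1,RW=1,US=1,PS=0
  → PA=0x41B8C  (3 entries read)
#1 VA=0x5C0619FF3 (w,kernel):
  L0 @0x39[23] → 0x45007  P=1,RW=1,US=1,PS=0
  L1 @0x45[3] → 0x49007  P=1,RW=1,US=1,PS=0
  L2 @0x49[25] → 0x4A007  P=1,RW=1,US=1,PS=0
  → PA=0x4AFF3  (3 entries read)
#2 VA=0x5C0619FF3 (r,kernel):
  TLB hit vpn=0x5C0619 → PA=0x4AFF3
#3 VA=0x281016801 (w,user):
  L0 @0x39[10] → 0x4E007  P=1,RW=1,US=1,PS=0
  L1 @0x4E[8] → 0x50007  P=1,RW=1,US=1,PS=0
  L2 @0x50[22] → 0x52003  P=1,RW=1,US=0,PS=0
  → PROTECTION_VIOLATION  (3 entries read)

TLB: [["0x5C0619", "0x4A"]]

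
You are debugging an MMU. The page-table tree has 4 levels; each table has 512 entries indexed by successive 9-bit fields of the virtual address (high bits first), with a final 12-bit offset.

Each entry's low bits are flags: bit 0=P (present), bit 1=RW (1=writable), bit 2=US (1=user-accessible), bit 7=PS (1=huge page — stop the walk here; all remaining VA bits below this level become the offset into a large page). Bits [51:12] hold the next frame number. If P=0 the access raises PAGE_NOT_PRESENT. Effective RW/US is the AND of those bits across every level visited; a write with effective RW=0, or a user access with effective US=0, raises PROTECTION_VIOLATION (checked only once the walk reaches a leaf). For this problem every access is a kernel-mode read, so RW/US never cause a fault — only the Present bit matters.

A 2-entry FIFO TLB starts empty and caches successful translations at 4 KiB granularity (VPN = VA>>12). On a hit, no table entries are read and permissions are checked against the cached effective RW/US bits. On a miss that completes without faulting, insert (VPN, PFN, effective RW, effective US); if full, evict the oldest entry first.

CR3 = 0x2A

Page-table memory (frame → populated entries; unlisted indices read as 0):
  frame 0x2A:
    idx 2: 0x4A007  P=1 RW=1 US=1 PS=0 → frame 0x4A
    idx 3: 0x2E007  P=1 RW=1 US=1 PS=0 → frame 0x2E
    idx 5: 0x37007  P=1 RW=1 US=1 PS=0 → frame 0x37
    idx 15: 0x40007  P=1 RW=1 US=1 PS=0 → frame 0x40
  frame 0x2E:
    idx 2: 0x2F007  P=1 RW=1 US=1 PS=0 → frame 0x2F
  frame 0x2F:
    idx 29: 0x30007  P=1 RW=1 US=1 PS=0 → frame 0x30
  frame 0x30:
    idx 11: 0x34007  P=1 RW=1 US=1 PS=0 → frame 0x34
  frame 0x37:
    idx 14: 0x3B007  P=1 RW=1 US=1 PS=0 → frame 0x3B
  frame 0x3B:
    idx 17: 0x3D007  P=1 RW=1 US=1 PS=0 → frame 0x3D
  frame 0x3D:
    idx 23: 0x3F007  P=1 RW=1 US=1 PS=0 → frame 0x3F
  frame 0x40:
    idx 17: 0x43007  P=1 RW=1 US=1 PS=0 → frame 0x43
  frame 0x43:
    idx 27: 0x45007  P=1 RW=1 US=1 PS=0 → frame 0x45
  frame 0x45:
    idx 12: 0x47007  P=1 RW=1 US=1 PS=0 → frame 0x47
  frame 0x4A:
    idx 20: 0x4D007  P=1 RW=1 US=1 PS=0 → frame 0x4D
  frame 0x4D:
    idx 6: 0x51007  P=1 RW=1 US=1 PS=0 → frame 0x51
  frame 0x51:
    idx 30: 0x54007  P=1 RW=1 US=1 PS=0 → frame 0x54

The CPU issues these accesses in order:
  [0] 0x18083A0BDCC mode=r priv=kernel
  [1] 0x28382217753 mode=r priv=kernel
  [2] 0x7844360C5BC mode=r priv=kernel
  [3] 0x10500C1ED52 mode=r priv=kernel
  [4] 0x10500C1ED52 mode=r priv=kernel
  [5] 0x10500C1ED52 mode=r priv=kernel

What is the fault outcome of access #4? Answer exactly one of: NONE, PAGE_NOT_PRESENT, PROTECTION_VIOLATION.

Walk each access:
#0 VA=0x18083A0BDCC (r,kernel):
  L0: frame=0x2A idx=3 entry=0x2E007 [P=1 RW=1 US=1 PS=0]
  L1: frame=0x2E idx=2 entry=0x2F007 [P=1 RW=1 US=1 PS=0]
  L2: frame=0x2F idx=29 entry=0x30007 [P=1 RW=1 US=1 PS=0]
  L3: frame=0x30 idx=11 entry=0x34007 [P=1 RW=1 US=1 PS=0]
  → PA=0x34DCC  (4 entries read)
#1 VA=0x28382217753 (r,kernel):
  L0: frame=0x2A idx=5 entry=0x37007 [P=1 RW=1 US=1 PS=0]
  L1: frame=0x37 idx=14 entry=0x3B007 [P=1 RW=1 US=1 PS=0]
  L2: frame=0x3B idx=17 entry=0x3D007 [P=1 RW=1 US=1 PS=0]
  L3: frame=0x3D idx=23 entry=0x3F007 [P=1 RW=1 US=1 PS=0]
  → PA=0x3F753  (4 entries read)
#2 VA=0x7844360C5BC (r,kernel):
  L0: frame=0x2A idx=15 entry=0x40007 [P=1 RW=1 US=1 PS=0]
  L1: frame=0x40 idx=17 entry=0x43007 [P=1 RW=1 US=1 PS=0]
  L2: frame=0x43 idx=27 entry=0x45007 [P=1 RW=1 US=1 PS=0]
  L3: frame=0x45 idx=12 entry=0x47007 [P=1 RW=1 US=1 PS=0]
  → PA=0x475BC  (4 entries read)
#3 VA=0x10500C1ED52 (r,kernel):
  L0: frame=0x2A idx=2 entry=0x4A007 [P=1 RW=1 US=1 PS=0]
  L1: frame=0x4A idx=20 entry=0x4D007 [P=1 RW=1 US=1 PS=0]
  L2: frame=0x4D idx=6 entry=0x51007 [P=1 RW=1 US=1 PS=0]
  L3: frame=0x51 idx=30 entry=0x54007 [P=1 RW=1 US=1 PS=0]
  → PA=0x54D52  (4 entries read)
#4 VA=0x10500C1ED52 (r,kernel):
  TLB hit vpn=0x10500C1E → PA=0x54D52
#5 VA=0x10500C1ED52 (r,kernel):
  TLB hit vpn=0x10500C1E → PA=0x54D52

Access #4 fault: NONE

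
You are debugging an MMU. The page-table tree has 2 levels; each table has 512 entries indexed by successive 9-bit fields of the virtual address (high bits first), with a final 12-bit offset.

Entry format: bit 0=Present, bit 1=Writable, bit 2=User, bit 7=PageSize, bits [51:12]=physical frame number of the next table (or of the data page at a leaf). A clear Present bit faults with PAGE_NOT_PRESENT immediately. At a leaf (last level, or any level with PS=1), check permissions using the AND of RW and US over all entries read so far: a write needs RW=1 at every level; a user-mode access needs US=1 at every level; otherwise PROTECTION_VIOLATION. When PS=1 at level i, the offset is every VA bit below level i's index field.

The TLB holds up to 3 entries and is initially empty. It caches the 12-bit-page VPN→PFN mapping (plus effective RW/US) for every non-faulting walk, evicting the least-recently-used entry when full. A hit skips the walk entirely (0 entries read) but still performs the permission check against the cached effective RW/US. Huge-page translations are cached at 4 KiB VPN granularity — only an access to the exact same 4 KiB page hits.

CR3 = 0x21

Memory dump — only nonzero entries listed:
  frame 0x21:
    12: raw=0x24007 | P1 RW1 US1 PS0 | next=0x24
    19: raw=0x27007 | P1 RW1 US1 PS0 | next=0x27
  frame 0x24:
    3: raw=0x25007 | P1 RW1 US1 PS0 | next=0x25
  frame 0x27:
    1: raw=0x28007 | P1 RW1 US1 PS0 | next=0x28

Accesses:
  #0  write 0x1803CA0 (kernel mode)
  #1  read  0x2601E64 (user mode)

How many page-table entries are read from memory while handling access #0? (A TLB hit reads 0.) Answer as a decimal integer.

Trace:
#0 VA=0x1803CA0 (w,kernel):
  lvl0: tbl 0x21, slot 12 ⇒ 0x24007 (P1/RW1/US1/PS0)
  lvl1: tbl 0x24, slot 3 ⇒ 0x25007 (P1/RW1/US1/PS0)
  → PA=0x25CA0  (2 entries read)
#1 VA=0x2601E64 (r,user):
  lvl0: tbl 0x21, slot 19 ⇒ 0x27007 (P1/RW1/US1/PS0)
  lvl1: tbl 0x27, slot 1 ⇒ 0x28007 (P1/RW1/US1/PS0)
  → PA=0x28E64  (2 entries read)

Entries read for #0: 2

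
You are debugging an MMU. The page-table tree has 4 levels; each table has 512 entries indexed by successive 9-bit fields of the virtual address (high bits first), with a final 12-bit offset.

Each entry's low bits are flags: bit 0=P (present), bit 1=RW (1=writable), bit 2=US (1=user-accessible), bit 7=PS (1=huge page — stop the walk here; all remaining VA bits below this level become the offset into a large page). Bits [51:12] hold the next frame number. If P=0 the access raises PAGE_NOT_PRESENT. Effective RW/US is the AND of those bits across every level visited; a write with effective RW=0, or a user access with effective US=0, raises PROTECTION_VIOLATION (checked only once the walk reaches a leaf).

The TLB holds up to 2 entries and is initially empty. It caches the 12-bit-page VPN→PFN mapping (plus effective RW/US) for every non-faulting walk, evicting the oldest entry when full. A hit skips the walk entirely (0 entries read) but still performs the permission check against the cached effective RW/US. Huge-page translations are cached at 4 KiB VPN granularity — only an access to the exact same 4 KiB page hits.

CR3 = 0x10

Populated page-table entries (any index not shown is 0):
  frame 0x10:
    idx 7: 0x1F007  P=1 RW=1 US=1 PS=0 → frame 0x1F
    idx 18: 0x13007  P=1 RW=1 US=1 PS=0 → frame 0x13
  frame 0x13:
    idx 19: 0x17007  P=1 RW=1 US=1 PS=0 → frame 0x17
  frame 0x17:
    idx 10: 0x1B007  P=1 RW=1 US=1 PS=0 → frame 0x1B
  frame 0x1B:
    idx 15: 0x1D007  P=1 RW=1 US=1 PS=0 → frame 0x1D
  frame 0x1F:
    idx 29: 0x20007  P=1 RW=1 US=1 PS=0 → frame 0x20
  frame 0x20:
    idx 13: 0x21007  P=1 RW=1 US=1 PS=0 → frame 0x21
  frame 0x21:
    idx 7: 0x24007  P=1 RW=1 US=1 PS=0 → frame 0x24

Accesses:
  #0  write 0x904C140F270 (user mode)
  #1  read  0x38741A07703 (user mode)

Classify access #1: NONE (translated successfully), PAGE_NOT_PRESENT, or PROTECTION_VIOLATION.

Per-access translation:
#0 VA=0x904C140F270 (w,user):
  lvl0: tbl 0x10, slot 18 ⇒ 0x13007 (P1/RW1/US1/PS0)
  lvl1: tbl 0x13, slot 19 ⇒ 0x17007 (P1/RW1/US1/PS0)
  lvl2: tbl 0x17, slot 10 ⇒ 0x1B007 (P1/RW1/US1/PS0)
  lvl3: tbl 0x1B, slot 15 ⇒ 0x1D007 (P1/RW1/US1/PS0)
  ✓ 0x1D270  — 4 lookups
#1 VA=0x38741A07703 (r,user):
  lvl0: tbl 0x10, slot 7 ⇒ 0x1F007 (P1/RW1/US1/PS0)
  lvl1: tbl 0x1F, slot 29 ⇒ 0x20007 (P1/RW1/US1/PS0)
  lvl2: tbl 0x20, slot 13 ⇒ 0x21007 (P1/RW1/US1/PS0)
  lvl3: tbl 0x21, slot 7 ⇒ 0x24007 (P1/RW1/US1/PS0)
  ✓ 0x24703  — 4 lookups

Access #1 fault: NONE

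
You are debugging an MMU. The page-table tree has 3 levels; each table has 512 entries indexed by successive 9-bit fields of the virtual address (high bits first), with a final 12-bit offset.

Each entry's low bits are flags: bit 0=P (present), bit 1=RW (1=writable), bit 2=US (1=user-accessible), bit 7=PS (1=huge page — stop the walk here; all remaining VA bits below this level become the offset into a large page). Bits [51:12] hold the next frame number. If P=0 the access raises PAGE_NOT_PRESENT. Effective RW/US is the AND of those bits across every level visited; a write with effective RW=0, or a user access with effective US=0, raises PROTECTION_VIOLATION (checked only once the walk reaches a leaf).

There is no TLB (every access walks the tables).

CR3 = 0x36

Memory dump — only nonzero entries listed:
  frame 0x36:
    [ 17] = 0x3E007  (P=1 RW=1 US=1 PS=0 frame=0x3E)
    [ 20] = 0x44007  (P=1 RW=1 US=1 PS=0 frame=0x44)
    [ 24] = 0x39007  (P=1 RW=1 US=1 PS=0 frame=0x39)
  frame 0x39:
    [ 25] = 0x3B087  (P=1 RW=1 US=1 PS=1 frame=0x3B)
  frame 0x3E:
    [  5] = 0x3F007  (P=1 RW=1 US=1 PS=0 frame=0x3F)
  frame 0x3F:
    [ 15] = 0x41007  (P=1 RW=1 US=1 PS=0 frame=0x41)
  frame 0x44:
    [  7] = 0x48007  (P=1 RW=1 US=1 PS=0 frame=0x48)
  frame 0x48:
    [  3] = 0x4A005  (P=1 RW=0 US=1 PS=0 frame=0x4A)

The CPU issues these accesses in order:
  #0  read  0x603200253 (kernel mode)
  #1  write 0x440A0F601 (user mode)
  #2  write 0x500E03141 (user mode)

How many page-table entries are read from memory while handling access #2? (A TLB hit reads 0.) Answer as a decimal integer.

Trace:
#0 VA=0x603200253 (r,kernel):
  lvl0: tbl 0x36, slot 24 ⇒ 0x39007 (P1/RW1/US1/PS0)
  lvl1: tbl 0x39, slot 25 ⇒ 0x3B087 (P1/RW1/US1/PS1)
  ⇒ phys 0x3B253 (huge @L1)  [2 reads]
#1 VA=0x440A0F601 (w,user):
  lvl0: tbl 0x36, slot 17 ⇒ 0x3E007 (P1/RW1/US1/PS0)
  lvl1: tbl 0x3E, slot 5 ⇒ 0x3F007 (P1/RW1/US1/PS0)
  lvl2: tbl 0x3F, slot 15 ⇒ 0x41007 (P1/RW1/US1/PS0)
  ⇒ phys 0x41601  [3 reads]
#2 VA=0x500E03141 (w,user):
  lvl0: tbl 0x36, slot 20 ⇒ 0x44007 (P1/RW1/US1/PS0)
  lvl1: tbl 0x44, slot 7 ⇒ 0x48007 (P1/RW1/US1/PS0)
  lvl2: tbl 0x48, slot 3 ⇒ 0x4A005 (P1/RW0/US1/PS0)
  ⇒ fault: PROTECTION_VIOLATION  — 3 lookups

Entries read for #2: 3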